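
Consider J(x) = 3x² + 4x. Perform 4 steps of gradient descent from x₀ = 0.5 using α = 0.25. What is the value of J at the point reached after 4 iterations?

J′(x) = 6x + 4
Step 1: J′(0.5) = 7; x₁ = 0.5 − 0.25·7 = -1.25
Step 2: J′(-1.25) = -3.5; x₂ = -1.25 − 0.25·(-3.5) = -0.375
Step 3: J′(-0.375) = 1.75; x₃ = -0.375 − 0.25·1.75 = -0.8125
Step 4: J′(-0.8125) = -0.875; x₄ = -0.8125 − 0.25·(-0.875) = -0.59375
J(-0.59375) = -1.3173828125

-1.3173828125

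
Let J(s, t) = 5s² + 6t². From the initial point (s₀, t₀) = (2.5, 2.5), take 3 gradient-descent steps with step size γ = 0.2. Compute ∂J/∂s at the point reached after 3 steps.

-25

∇J = (10s, 12t)
Step 1: at (2.5, 2.5), ∇J = (25, 30) → (2.5, 2.5) − 0.2·(25, 30) = (-2.5, -3.5)
Step 2: at (-2.5, -3.5), ∇J = (-25, -42) → (-2.5, -3.5) − 0.2·(-25, -42) = (2.5, 4.9)
Step 3: at (2.5, 4.9), ∇J = (25, 58.8) → (2.5, 4.9) − 0.2·(25, 58.8) = (-2.5, -6.86)
∂J/∂s at (-2.5, -6.86) = -25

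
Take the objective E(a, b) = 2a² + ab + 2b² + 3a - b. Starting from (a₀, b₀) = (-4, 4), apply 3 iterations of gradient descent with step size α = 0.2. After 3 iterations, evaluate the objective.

-1.3968

∇E = (4a + b + 3, a + 4b - 1)
Step 1: at (-4, 4), ∇E = (-9, 11) → (-4, 4) − 0.2·(-9, 11) = (-2.2, 1.8)
Step 2: at (-2.2, 1.8), ∇E = (-4, 4) → (-2.2, 1.8) − 0.2·(-4, 4) = (-1.4, 1)
Step 3: at (-1.4, 1), ∇E = (-1.6, 1.6) → (-1.4, 1) − 0.2·(-1.6, 1.6) = (-1.08, 0.68)
E(-1.08, 0.68) = -1.3968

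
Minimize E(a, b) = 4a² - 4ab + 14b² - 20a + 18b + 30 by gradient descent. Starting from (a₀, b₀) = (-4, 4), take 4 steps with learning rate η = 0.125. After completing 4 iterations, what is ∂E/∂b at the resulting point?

6970.375

∇E = (8a - 4b - 20, -4a + 28b + 18)
(a₁, b₁) = (-4, 4) − 0.125·(-68, 146) = (4.5, -14.25)
(a₂, b₂) = (4.5, -14.25) − 0.125·(73, -399) = (-4.625, 35.625)
(a₃, b₃) = (-4.625, 35.625) − 0.125·(-199.5, 1034) = (20.3125, -93.625)
(a₄, b₄) = (20.3125, -93.625) − 0.125·(517, -2684.75) = (-44.3125, 241.96875)
∂E/∂b at (-44.3125, 241.96875) = 6970.375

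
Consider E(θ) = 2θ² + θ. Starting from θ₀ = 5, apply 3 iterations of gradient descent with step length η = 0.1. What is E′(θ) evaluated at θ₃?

E′(θ) = 4θ + 1
θ₁ = 5 − 0.1·21 = 2.9
θ₂ = 2.9 − 0.1·12.6 = 1.64
θ₃ = 1.64 − 0.1·7.56 = 0.884
E′(θ) at (0.884) = 4.536

4.536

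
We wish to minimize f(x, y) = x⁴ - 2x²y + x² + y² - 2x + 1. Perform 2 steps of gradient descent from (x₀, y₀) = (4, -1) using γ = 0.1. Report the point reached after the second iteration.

(5350.8208, 115.208)

∇f = (4x³ - 4xy + 2x - 2, -2x² + 2y)
Step 1: at (4, -1), ∇f = (278, -34) → (4, -1) − 0.1·(278, -34) = (-23.8, 2.4)
Step 2: at (-23.8, 2.4), ∇f = (-53746.208, -1128.08) → (-23.8, 2.4) − 0.1·(-53746.208, -1128.08) = (5350.8208, 115.208)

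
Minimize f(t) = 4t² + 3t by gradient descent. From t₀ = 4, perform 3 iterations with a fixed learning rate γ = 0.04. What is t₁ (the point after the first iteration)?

2.6

f′(t) = 8t + 3
t₁ = 4 − 0.04·35 = 2.6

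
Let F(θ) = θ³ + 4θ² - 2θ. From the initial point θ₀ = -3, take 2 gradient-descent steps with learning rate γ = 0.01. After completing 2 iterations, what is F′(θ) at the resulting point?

1.211353378027

F′(θ) = 3θ² + 8θ - 2
θ₁ = -3 − 0.01·1 = -3.01
θ₂ = -3.01 − 0.01·1.1003 = -3.021003
F′(θ) at (-3.021003) = 1.211353378027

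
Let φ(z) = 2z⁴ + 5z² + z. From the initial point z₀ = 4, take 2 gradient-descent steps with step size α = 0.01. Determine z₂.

φ′(z) = 8z³ + 10z + 1
z₁ = 4 − 0.01·553 = -1.53
z₂ = -1.53 − 0.01·(-42.952616) = -1.10047384

-1.10047384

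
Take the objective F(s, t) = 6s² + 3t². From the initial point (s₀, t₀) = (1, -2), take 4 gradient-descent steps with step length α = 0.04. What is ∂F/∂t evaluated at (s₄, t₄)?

-4.00346112

∇F = (12s, 6t)
(s₁, t₁) = (1, -2) − 0.04·(12, -12) = (0.52, -1.52)
(s₂, t₂) = (0.52, -1.52) − 0.04·(6.24, -9.12) = (0.2704, -1.1552)
(s₃, t₃) = (0.2704, -1.1552) − 0.04·(3.2448, -6.9312) = (0.140608, -0.877952)
(s₄, t₄) = (0.140608, -0.877952) − 0.04·(1.687296, -5.267712) = (0.07311616, -0.66724352)
∂F/∂t at (0.07311616, -0.66724352) = -4.00346112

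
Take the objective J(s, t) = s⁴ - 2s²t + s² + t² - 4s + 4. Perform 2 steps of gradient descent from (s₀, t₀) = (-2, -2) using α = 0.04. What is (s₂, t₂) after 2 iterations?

(0.32022016, -1.393792)

∇J = (4s³ - 4st + 2s - 4, -2s² + 2t)
Step 1: at (-2, -2), ∇J = (-56, -12) → (-2, -2) − 0.04·(-56, -12) = (0.24, -1.52)
Step 2: at (0.24, -1.52), ∇J = (-2.005504, -3.1552) → (0.24, -1.52) − 0.04·(-2.005504, -3.1552) = (0.32022016, -1.393792)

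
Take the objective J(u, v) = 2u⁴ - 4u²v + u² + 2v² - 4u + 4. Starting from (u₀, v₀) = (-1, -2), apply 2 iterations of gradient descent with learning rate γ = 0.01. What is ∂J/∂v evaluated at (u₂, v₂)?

∇J = (8u³ - 8uv + 2u - 4, -4u² + 4v)
Step 1: at (-1, -2), ∇J = (-30, -12) → (-1, -2) − 0.01·(-30, -12) = (-0.7, -1.88)
Step 2: at (-0.7, -1.88), ∇J = (-18.672, -9.48) → (-0.7, -1.88) − 0.01·(-18.672, -9.48) = (-0.51328, -1.7852)
∂J/∂v at (-0.51328, -1.7852) = -8.1946254336

-8.1946254336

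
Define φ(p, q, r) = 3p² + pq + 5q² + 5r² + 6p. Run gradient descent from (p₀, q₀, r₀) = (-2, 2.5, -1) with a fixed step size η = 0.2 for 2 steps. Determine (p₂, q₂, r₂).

(-0.52, 2.36, -1)

∇φ = (6p + q + 6, p + 10q, 10r)
(p₁, q₁, r₁) = (-2, 2.5, -1) − 0.2·(-3.5, 23, -10) = (-1.3, -2.1, 1)
(p₂, q₂, r₂) = (-1.3, -2.1, 1) − 0.2·(-3.9, -22.3, 10) = (-0.52, 2.36, -1)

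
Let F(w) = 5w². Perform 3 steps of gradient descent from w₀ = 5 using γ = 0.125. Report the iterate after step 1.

F′(w) = 10w
Step 1: F′(5) = 50; w₁ = 5 − 0.125·50 = -1.25

-1.25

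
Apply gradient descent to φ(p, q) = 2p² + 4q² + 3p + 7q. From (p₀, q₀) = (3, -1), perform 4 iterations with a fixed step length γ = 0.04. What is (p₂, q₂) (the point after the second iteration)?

∇φ = (4p + 3, 8q + 7)
Step 1: at (3, -1), ∇φ = (15, -1) → (3, -1) − 0.04·(15, -1) = (2.4, -0.96)
Step 2: at (2.4, -0.96), ∇φ = (12.6, -0.68) → (2.4, -0.96) − 0.04·(12.6, -0.68) = (1.896, -0.9328)

(1.896, -0.9328)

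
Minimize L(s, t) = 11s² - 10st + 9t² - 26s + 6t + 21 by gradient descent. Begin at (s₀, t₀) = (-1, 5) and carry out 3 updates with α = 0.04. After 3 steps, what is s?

∇L = (22s - 10t - 26, -10s + 18t + 6)
Step 1: at (-1, 5), ∇L = (-98, 106) → (-1, 5) − 0.04·(-98, 106) = (2.92, 0.76)
Step 2: at (2.92, 0.76), ∇L = (30.64, -9.52) → (2.92, 0.76) − 0.04·(30.64, -9.52) = (1.6944, 1.1408)
Step 3: at (1.6944, 1.1408), ∇L = (-0.1312, 9.5904) → (1.6944, 1.1408) − 0.04·(-0.1312, 9.5904) = (1.699648, 0.757184)
s = 1.699648

1.699648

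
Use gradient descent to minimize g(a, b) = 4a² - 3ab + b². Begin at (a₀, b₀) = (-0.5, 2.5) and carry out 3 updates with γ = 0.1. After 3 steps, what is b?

∇g = (8a - 3b, -3a + 2b)
Step 1: at (-0.5, 2.5), ∇g = (-11.5, 6.5) → (-0.5, 2.5) − 0.1·(-11.5, 6.5) = (0.65, 1.85)
Step 2: at (0.65, 1.85), ∇g = (-0.35, 1.75) → (0.65, 1.85) − 0.1·(-0.35, 1.75) = (0.685, 1.675)
Step 3: at (0.685, 1.675), ∇g = (0.455, 1.295) → (0.685, 1.675) − 0.1·(0.455, 1.295) = (0.6395, 1.5455)
b = 1.5455

1.5455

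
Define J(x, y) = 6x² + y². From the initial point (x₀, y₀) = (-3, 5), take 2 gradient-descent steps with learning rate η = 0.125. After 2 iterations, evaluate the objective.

∇J = (12x, 2y)
(x₁, y₁) = (-3, 5) − 0.125·(-36, 10) = (1.5, 3.75)
(x₂, y₂) = (1.5, 3.75) − 0.125·(18, 7.5) = (-0.75, 2.8125)
J(-0.75, 2.8125) = 11.28515625

11.28515625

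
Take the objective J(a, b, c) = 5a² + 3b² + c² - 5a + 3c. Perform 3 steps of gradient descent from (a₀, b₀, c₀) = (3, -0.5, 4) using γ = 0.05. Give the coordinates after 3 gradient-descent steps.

(0.8125, -0.1715, 2.5095)

∇J = (10a - 5, 6b, 2c + 3)
Step 1: at (3, -0.5, 4), ∇J = (25, -3, 11) → (3, -0.5, 4) − 0.05·(25, -3, 11) = (1.75, -0.35, 3.45)
Step 2: at (1.75, -0.35, 3.45), ∇J = (12.5, -2.1, 9.9) → (1.75, -0.35, 3.45) − 0.05·(12.5, -2.1, 9.9) = (1.125, -0.245, 2.955)
Step 3: at (1.125, -0.245, 2.955), ∇J = (6.25, -1.47, 8.91) → (1.125, -0.245, 2.955) − 0.05·(6.25, -1.47, 8.91) = (0.8125, -0.1715, 2.5095)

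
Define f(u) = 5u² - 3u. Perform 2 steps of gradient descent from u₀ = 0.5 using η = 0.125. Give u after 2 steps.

0.3125

f′(u) = 10u - 3
u₁ = 0.5 − 0.125·2 = 0.25
u₂ = 0.25 − 0.125·(-0.5) = 0.3125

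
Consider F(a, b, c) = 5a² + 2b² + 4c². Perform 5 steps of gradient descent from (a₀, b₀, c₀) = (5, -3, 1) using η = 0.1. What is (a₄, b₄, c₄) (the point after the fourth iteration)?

(0, -0.3888, 0.0016)

∇F = (10a, 4b, 8c)
Step 1: at (5, -3, 1), ∇F = (50, -12, 8) → (5, -3, 1) − 0.1·(50, -12, 8) = (0, -1.8, 0.2)
Step 2: at (0, -1.8, 0.2), ∇F = (0, -7.2, 1.6) → (0, -1.8, 0.2) − 0.1·(0, -7.2, 1.6) = (0, -1.08, 0.04)
Step 3: at (0, -1.08, 0.04), ∇F = (0, -4.32, 0.32) → (0, -1.08, 0.04) − 0.1·(0, -4.32, 0.32) = (0, -0.648, 0.008)
Step 4: at (0, -0.648, 0.008), ∇F = (0, -2.592, 0.064) → (0, -0.648, 0.008) − 0.1·(0, -2.592, 0.064) = (0, -0.3888, 0.0016)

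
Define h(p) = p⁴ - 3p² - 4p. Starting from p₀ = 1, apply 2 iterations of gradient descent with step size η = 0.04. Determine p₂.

1.39254016

h′(p) = 4p³ - 6p - 4
Step 1: h′(1) = -6; p₁ = 1 − 0.04·(-6) = 1.24
Step 2: h′(1.24) = -3.813504; p₂ = 1.24 − 0.04·(-3.813504) = 1.39254016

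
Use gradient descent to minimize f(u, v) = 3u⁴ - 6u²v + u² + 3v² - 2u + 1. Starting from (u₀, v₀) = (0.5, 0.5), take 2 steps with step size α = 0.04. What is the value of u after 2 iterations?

0.65504

∇f = (12u³ - 12uv + 2u - 2, -6u² + 6v)
Step 1: at (0.5, 0.5), ∇f = (-2.5, 1.5) → (0.5, 0.5) − 0.04·(-2.5, 1.5) = (0.6, 0.44)
Step 2: at (0.6, 0.44), ∇f = (-1.376, 0.48) → (0.6, 0.44) − 0.04·(-1.376, 0.48) = (0.65504, 0.4208)
u = 0.65504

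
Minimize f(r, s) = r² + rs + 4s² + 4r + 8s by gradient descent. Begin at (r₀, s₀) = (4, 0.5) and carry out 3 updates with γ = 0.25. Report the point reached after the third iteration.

(-1.1640625, -3.359375)

∇f = (2r + s + 4, r + 8s + 8)
(r₁, s₁) = (4, 0.5) − 0.25·(12.5, 16) = (0.875, -3.5)
(r₂, s₂) = (0.875, -3.5) − 0.25·(2.25, -19.125) = (0.3125, 1.28125)
(r₃, s₃) = (0.3125, 1.28125) − 0.25·(5.90625, 18.5625) = (-1.1640625, -3.359375)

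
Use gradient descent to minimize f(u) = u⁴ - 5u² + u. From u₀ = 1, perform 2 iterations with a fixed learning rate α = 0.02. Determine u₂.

f′(u) = 4u³ - 10u + 1
Step 1: f′(1) = -5; u₁ = 1 − 0.02·(-5) = 1.1
Step 2: f′(1.1) = -4.676; u₂ = 1.1 − 0.02·(-4.676) = 1.19352

1.19352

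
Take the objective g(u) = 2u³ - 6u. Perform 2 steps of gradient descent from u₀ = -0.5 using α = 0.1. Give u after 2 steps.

0.5485

g′(u) = 6u² - 6
Step 1: g′(-0.5) = -4.5; u₁ = -0.5 − 0.1·(-4.5) = -0.05
Step 2: g′(-0.05) = -5.985; u₂ = -0.05 − 0.1·(-5.985) = 0.5485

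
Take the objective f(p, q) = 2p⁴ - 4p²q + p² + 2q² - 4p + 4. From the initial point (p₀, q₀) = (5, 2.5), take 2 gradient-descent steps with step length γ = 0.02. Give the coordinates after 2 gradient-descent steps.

(339.80277248, 17.726752)

∇f = (8p³ - 8pq + 2p - 4, -4p² + 4q)
(p₁, q₁) = (5, 2.5) − 0.02·(906, -90) = (-13.12, 4.3)
(p₂, q₂) = (-13.12, 4.3) − 0.02·(-17646.138624, -671.3376) = (339.80277248, 17.726752)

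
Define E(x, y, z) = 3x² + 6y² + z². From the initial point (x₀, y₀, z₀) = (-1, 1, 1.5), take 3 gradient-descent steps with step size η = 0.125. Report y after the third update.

∇E = (6x, 12y, 2z)
(x₁, y₁, z₁) = (-1, 1, 1.5) − 0.125·(-6, 12, 3) = (-0.25, -0.5, 1.125)
(x₂, y₂, z₂) = (-0.25, -0.5, 1.125) − 0.125·(-1.5, -6, 2.25) = (-0.0625, 0.25, 0.84375)
(x₃, y₃, z₃) = (-0.0625, 0.25, 0.84375) − 0.125·(-0.375, 3, 1.6875) = (-0.015625, -0.125, 0.6328125)
y = -0.125

-0.125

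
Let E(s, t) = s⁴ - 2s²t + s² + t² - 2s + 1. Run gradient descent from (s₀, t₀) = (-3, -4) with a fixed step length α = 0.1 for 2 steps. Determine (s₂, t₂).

∇E = (4s³ - 4st + 2s - 2, -2s² + 2t)
(s₁, t₁) = (-3, -4) − 0.1·(-164, -26) = (13.4, -1.4)
(s₂, t₂) = (13.4, -1.4) − 0.1·(9724.256, -361.92) = (-959.0256, 34.792)

(-959.0256, 34.792)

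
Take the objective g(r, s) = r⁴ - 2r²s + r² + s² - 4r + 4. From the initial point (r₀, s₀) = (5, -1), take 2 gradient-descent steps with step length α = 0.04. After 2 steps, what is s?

21.576128

∇g = (4r³ - 4rs + 2r - 4, -2r² + 2s)
(r₁, s₁) = (5, -1) − 0.04·(526, -52) = (-16.04, 1.08)
(r₂, s₂) = (-16.04, 1.08) − 0.04·(-16473.974656, -512.4032) = (642.91898624, 21.576128)
s = 21.576128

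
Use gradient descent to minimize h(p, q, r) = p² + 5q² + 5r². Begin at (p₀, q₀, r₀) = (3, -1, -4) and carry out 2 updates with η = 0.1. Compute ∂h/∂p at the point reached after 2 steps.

∇h = (2p, 10q, 10r)
Step 1: at (3, -1, -4), ∇h = (6, -10, -40) → (3, -1, -4) − 0.1·(6, -10, -40) = (2.4, 0, 0)
Step 2: at (2.4, 0, 0), ∇h = (4.8, 0, 0) → (2.4, 0, 0) − 0.1·(4.8, 0, 0) = (1.92, 0, 0)
∂h/∂p at (1.92, 0, 0) = 3.84

3.84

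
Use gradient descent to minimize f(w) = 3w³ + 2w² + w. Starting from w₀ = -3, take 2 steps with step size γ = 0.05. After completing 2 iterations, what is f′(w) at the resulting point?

5201.97015625

f′(w) = 9w² + 4w + 1
Step 1: f′(-3) = 70; w₁ = -3 − 0.05·70 = -6.5
Step 2: f′(-6.5) = 355.25; w₂ = -6.5 − 0.05·355.25 = -24.2625
f′(w) at (-24.2625) = 5201.97015625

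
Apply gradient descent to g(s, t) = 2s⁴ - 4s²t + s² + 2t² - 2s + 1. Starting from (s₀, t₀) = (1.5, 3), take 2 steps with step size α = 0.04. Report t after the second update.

2.949184

∇g = (8s³ - 8st + 2s - 2, -4s² + 4t)
Step 1: at (1.5, 3), ∇g = (-8, 3) → (1.5, 3) − 0.04·(-8, 3) = (1.82, 2.88)
Step 2: at (1.82, 2.88), ∇g = (7.935744, -1.7296) → (1.82, 2.88) − 0.04·(7.935744, -1.7296) = (1.50257024, 2.949184)
t = 2.949184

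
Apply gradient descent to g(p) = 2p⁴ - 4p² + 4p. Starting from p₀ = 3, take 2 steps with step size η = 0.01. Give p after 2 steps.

g′(p) = 8p³ - 8p + 4
p₁ = 3 − 0.01·196 = 1.04
p₂ = 1.04 − 0.01·4.678912 = 0.99321088

0.99321088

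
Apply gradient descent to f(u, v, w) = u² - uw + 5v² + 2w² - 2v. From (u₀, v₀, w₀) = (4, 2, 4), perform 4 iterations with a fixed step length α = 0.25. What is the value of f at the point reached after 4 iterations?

∇f = (2u - w, 10v - 2, -u + 4w)
(u₁, v₁, w₁) = (4, 2, 4) − 0.25·(4, 18, 12) = (3, -2.5, 1)
(u₂, v₂, w₂) = (3, -2.5, 1) − 0.25·(5, -27, 1) = (1.75, 4.25, 0.75)
(u₃, v₃, w₃) = (1.75, 4.25, 0.75) − 0.25·(2.75, 40.5, 1.25) = (1.0625, -5.875, 0.4375)
(u₄, v₄, w₄) = (1.0625, -5.875, 0.4375) − 0.25·(1.6875, -60.75, 0.6875) = (0.640625, 9.3125, 0.265625)
f(0.640625, 9.3125, 0.265625) = 415.36962890625

415.36962890625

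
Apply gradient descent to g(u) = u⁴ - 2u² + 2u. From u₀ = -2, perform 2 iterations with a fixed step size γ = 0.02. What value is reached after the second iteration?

g′(u) = 4u³ - 4u + 2
Step 1: g′(-2) = -22; u₁ = -2 − 0.02·(-22) = -1.56
Step 2: g′(-1.56) = -6.945664; u₂ = -1.56 − 0.02·(-6.945664) = -1.42108672

-1.42108672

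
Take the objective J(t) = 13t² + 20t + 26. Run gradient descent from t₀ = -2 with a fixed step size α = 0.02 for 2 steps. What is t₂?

-1.0528

J′(t) = 26t + 20
Step 1: J′(-2) = -32; t₁ = -2 − 0.02·(-32) = -1.36
Step 2: J′(-1.36) = -15.36; t₂ = -1.36 − 0.02·(-15.36) = -1.0528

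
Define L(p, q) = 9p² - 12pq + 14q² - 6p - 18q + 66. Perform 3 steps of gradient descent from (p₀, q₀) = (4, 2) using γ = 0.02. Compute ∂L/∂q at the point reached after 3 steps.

7.772032

∇L = (18p - 12q - 6, -12p + 28q - 18)
(p₁, q₁) = (4, 2) − 0.02·(42, -10) = (3.16, 2.2)
(p₂, q₂) = (3.16, 2.2) − 0.02·(24.48, 5.68) = (2.6704, 2.0864)
(p₃, q₃) = (2.6704, 2.0864) − 0.02·(17.0304, 8.3744) = (2.329792, 1.918912)
∂L/∂q at (2.329792, 1.918912) = 7.772032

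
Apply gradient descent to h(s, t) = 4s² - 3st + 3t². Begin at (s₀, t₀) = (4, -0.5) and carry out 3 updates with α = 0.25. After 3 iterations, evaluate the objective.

849.959716796875

∇h = (8s - 3t, -3s + 6t)
Step 1: at (4, -0.5), ∇h = (33.5, -15) → (4, -0.5) − 0.25·(33.5, -15) = (-4.375, 3.25)
Step 2: at (-4.375, 3.25), ∇h = (-44.75, 32.625) → (-4.375, 3.25) − 0.25·(-44.75, 32.625) = (6.8125, -4.90625)
Step 3: at (6.8125, -4.90625), ∇h = (69.21875, -49.875) → (6.8125, -4.90625) − 0.25·(69.21875, -49.875) = (-10.4921875, 7.5625)
h(-10.4921875, 7.5625) = 849.959716796875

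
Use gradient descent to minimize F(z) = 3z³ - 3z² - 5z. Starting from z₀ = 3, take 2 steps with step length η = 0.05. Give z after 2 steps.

0.3755

F′(z) = 9z² - 6z - 5
Step 1: F′(3) = 58; z₁ = 3 − 0.05·58 = 0.1
Step 2: F′(0.1) = -5.51; z₂ = 0.1 − 0.05·(-5.51) = 0.3755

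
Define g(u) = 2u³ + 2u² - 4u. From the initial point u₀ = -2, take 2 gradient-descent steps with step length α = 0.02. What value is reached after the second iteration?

-2.582912

g′(u) = 6u² + 4u - 4
u₁ = -2 − 0.02·12 = -2.24
u₂ = -2.24 − 0.02·17.1456 = -2.582912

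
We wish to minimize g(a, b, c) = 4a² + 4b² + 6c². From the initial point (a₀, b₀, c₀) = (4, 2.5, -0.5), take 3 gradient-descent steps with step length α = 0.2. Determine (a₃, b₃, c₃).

∇g = (8a, 8b, 12c)
Step 1: at (4, 2.5, -0.5), ∇g = (32, 20, -6) → (4, 2.5, -0.5) − 0.2·(32, 20, -6) = (-2.4, -1.5, 0.7)
Step 2: at (-2.4, -1.5, 0.7), ∇g = (-19.2, -12, 8.4) → (-2.4, -1.5, 0.7) − 0.2·(-19.2, -12, 8.4) = (1.44, 0.9, -0.98)
Step 3: at (1.44, 0.9, -0.98), ∇g = (11.52, 7.2, -11.76) → (1.44, 0.9, -0.98) − 0.2·(11.52, 7.2, -11.76) = (-0.864, -0.54, 1.372)

(-0.864, -0.54, 1.372)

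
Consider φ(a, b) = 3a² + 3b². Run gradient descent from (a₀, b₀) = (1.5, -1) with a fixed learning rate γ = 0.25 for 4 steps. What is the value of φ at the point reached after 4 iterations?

∇φ = (6a, 6b)
(a₁, b₁) = (1.5, -1) − 0.25·(9, -6) = (-0.75, 0.5)
(a₂, b₂) = (-0.75, 0.5) − 0.25·(-4.5, 3) = (0.375, -0.25)
(a₃, b₃) = (0.375, -0.25) − 0.25·(2.25, -1.5) = (-0.1875, 0.125)
(a₄, b₄) = (-0.1875, 0.125) − 0.25·(-1.125, 0.75) = (0.09375, -0.0625)
φ(0.09375, -0.0625) = 0.0380859375

0.0380859375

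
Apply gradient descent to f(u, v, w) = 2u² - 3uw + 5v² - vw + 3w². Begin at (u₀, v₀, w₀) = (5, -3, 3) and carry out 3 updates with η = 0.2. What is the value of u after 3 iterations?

∇f = (4u - 3w, 10v - w, -3u - v + 6w)
(u₁, v₁, w₁) = (5, -3, 3) − 0.2·(11, -33, 6) = (2.8, 3.6, 1.8)
(u₂, v₂, w₂) = (2.8, 3.6, 1.8) − 0.2·(5.8, 34.2, -1.2) = (1.64, -3.24, 2.04)
(u₃, v₃, w₃) = (1.64, -3.24, 2.04) − 0.2·(0.44, -34.44, 10.56) = (1.552, 3.648, -0.072)
u = 1.552

1.552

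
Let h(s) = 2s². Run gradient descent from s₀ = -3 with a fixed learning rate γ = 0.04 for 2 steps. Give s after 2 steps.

-2.1168

h′(s) = 4s
Step 1: h′(-3) = -12; s₁ = -3 − 0.04·(-12) = -2.52
Step 2: h′(-2.52) = -10.08; s₂ = -2.52 − 0.04·(-10.08) = -2.1168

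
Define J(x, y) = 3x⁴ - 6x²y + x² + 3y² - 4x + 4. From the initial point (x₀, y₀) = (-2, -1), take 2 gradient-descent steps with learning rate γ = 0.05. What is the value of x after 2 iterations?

∇J = (12x³ - 12xy + 2x - 4, -6x² + 6y)
(x₁, y₁) = (-2, -1) − 0.05·(-128, -30) = (4.4, 0.5)
(x₂, y₂) = (4.4, 0.5) − 0.05·(1000.608, -113.16) = (-45.6304, 6.158)
x = -45.6304

-45.6304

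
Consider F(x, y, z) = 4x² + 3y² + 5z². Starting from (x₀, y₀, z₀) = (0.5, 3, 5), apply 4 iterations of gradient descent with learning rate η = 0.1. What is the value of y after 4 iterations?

0.0768

∇F = (8x, 6y, 10z)
(x₁, y₁, z₁) = (0.5, 3, 5) − 0.1·(4, 18, 50) = (0.1, 1.2, 0)
(x₂, y₂, z₂) = (0.1, 1.2, 0) − 0.1·(0.8, 7.2, 0) = (0.02, 0.48, 0)
(x₃, y₃, z₃) = (0.02, 0.48, 0) − 0.1·(0.16, 2.88, 0) = (0.004, 0.192, 0)
(x₄, y₄, z₄) = (0.004, 0.192, 0) − 0.1·(0.032, 1.152, 0) = (0.0008, 0.0768, 0)
y = 0.0768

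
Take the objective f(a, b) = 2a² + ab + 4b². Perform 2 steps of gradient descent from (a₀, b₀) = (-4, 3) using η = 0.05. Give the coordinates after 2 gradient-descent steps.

(-2.78, 1.3675)

∇f = (4a + b, a + 8b)
(a₁, b₁) = (-4, 3) − 0.05·(-13, 20) = (-3.35, 2)
(a₂, b₂) = (-3.35, 2) − 0.05·(-11.4, 12.65) = (-2.78, 1.3675)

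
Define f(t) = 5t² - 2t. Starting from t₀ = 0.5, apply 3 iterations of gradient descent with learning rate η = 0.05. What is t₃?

f′(t) = 10t - 2
t₁ = 0.5 − 0.05·3 = 0.35
t₂ = 0.35 − 0.05·1.5 = 0.275
t₃ = 0.275 − 0.05·0.75 = 0.2375

0.2375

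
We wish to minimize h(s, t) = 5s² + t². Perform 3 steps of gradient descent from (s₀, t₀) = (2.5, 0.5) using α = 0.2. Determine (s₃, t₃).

∇h = (10s, 2t)
Step 1: at (2.5, 0.5), ∇h = (25, 1) → (2.5, 0.5) − 0.2·(25, 1) = (-2.5, 0.3)
Step 2: at (-2.5, 0.3), ∇h = (-25, 0.6) → (-2.5, 0.3) − 0.2·(-25, 0.6) = (2.5, 0.18)
Step 3: at (2.5, 0.18), ∇h = (25, 0.36) → (2.5, 0.18) − 0.2·(25, 0.36) = (-2.5, 0.108)

(-2.5, 0.108)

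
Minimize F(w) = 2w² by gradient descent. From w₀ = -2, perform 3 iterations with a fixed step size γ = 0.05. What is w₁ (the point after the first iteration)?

F′(w) = 4w
w₁ = -2 − 0.05·(-8) = -1.6

-1.6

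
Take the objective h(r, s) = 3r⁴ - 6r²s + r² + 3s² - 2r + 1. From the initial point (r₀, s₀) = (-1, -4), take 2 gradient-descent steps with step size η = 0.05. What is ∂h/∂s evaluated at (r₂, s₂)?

-349.15102464

∇h = (12r³ - 12rs + 2r - 2, -6r² + 6s)
Step 1: at (-1, -4), ∇h = (-64, -30) → (-1, -4) − 0.05·(-64, -30) = (2.2, -2.5)
Step 2: at (2.2, -2.5), ∇h = (196.176, -44.04) → (2.2, -2.5) − 0.05·(196.176, -44.04) = (-7.6088, -0.298)
∂h/∂s at (-7.6088, -0.298) = -349.15102464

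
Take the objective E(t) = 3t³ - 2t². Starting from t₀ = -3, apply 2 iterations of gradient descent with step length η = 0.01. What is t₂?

E′(t) = 9t² - 4t
t₁ = -3 − 0.01·93 = -3.93
t₂ = -3.93 − 0.01·154.7241 = -5.477241

-5.477241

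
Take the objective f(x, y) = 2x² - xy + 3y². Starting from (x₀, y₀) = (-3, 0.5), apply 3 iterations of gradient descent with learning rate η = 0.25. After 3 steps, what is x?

0.1328125

∇f = (4x - y, -x + 6y)
Step 1: at (-3, 0.5), ∇f = (-12.5, 6) → (-3, 0.5) − 0.25·(-12.5, 6) = (0.125, -1)
Step 2: at (0.125, -1), ∇f = (1.5, -6.125) → (0.125, -1) − 0.25·(1.5, -6.125) = (-0.25, 0.53125)
Step 3: at (-0.25, 0.53125), ∇f = (-1.53125, 3.4375) → (-0.25, 0.53125) − 0.25·(-1.53125, 3.4375) = (0.1328125, -0.328125)
x = 0.1328125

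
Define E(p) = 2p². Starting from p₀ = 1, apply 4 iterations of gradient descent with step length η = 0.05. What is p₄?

0.4096

E′(p) = 4p
p₁ = 1 − 0.05·4 = 0.8
p₂ = 0.8 − 0.05·3.2 = 0.64
p₃ = 0.64 − 0.05·2.56 = 0.512
p₄ = 0.512 − 0.05·2.048 = 0.4096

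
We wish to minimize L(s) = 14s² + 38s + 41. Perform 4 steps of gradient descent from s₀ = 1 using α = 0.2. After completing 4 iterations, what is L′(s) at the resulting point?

29551.2096

L′(s) = 28s + 38
s₁ = 1 − 0.2·66 = -12.2
s₂ = -12.2 − 0.2·(-303.6) = 48.52
s₃ = 48.52 − 0.2·1396.56 = -230.792
s₄ = -230.792 − 0.2·(-6424.176) = 1054.0432
L′(s) at (1054.0432) = 29551.2096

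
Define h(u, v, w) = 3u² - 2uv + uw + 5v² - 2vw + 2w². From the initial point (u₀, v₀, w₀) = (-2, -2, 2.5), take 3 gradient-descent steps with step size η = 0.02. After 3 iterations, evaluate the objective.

17.431065294064

∇h = (6u - 2v + w, -2u + 10v - 2w, u - 2v + 4w)
Step 1: at (-2, -2, 2.5), ∇h = (-5.5, -21, 12) → (-2, -2, 2.5) − 0.02·(-5.5, -21, 12) = (-1.89, -1.58, 2.26)
Step 2: at (-1.89, -1.58, 2.26), ∇h = (-5.92, -16.54, 10.31) → (-1.89, -1.58, 2.26) − 0.02·(-5.92, -16.54, 10.31) = (-1.7716, -1.2492, 2.0538)
Step 3: at (-1.7716, -1.2492, 2.0538), ∇h = (-6.0774, -13.0564, 8.942) → (-1.7716, -1.2492, 2.0538) − 0.02·(-6.0774, -13.0564, 8.942) = (-1.650052, -0.988072, 1.87496)
h(-1.650052, -0.988072, 1.87496) = 17.431065294064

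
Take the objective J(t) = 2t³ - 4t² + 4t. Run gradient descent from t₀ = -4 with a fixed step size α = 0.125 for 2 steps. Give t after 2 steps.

-356.6875

J′(t) = 6t² - 8t + 4
Step 1: J′(-4) = 132; t₁ = -4 − 0.125·132 = -20.5
Step 2: J′(-20.5) = 2689.5; t₂ = -20.5 − 0.125·2689.5 = -356.6875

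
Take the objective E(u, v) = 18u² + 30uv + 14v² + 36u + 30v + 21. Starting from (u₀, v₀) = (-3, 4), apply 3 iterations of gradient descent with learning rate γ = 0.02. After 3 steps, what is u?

∇E = (36u + 30v + 36, 30u + 28v + 30)
(u₁, v₁) = (-3, 4) − 0.02·(48, 52) = (-3.96, 2.96)
(u₂, v₂) = (-3.96, 2.96) − 0.02·(-17.76, -5.92) = (-3.6048, 3.0784)
(u₃, v₃) = (-3.6048, 3.0784) − 0.02·(-1.4208, 8.0512) = (-3.576384, 2.917376)
u = -3.576384

-3.576384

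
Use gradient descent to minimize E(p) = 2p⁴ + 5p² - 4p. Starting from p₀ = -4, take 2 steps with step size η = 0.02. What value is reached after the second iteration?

E′(p) = 8p³ + 10p - 4
p₁ = -4 − 0.02·(-556) = 7.12
p₂ = 7.12 − 0.02·2954.753024 = -51.97506048

-51.97506048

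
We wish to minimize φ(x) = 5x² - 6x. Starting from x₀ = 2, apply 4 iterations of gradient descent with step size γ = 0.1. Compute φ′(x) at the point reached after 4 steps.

0

φ′(x) = 10x - 6
x₁ = 2 − 0.1·14 = 0.6
x₂ = 0.6 − 0.1·0 = 0.6
x₃ = 0.6 − 0.1·0 = 0.6
x₄ = 0.6 − 0.1·0 = 0.6
φ′(x) at (0.6) = 0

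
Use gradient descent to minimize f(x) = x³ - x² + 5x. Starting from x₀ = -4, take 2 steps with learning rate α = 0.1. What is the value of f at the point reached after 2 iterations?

f′(x) = 3x² - 2x + 5
x₁ = -4 − 0.1·61 = -10.1
x₂ = -10.1 − 0.1·331.23 = -43.223
f(-43.223) = -82834.749859567

-82834.749859567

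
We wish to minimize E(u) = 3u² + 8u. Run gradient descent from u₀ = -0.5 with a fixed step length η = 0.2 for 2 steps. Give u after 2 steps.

E′(u) = 6u + 8
Step 1: E′(-0.5) = 5; u₁ = -0.5 − 0.2·5 = -1.5
Step 2: E′(-1.5) = -1; u₂ = -1.5 − 0.2·(-1) = -1.3

-1.3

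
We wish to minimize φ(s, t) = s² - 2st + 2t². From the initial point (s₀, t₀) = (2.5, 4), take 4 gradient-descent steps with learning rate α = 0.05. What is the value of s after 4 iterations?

∇φ = (2s - 2t, -2s + 4t)
(s₁, t₁) = (2.5, 4) − 0.05·(-3, 11) = (2.65, 3.45)
(s₂, t₂) = (2.65, 3.45) − 0.05·(-1.6, 8.5) = (2.73, 3.025)
(s₃, t₃) = (2.73, 3.025) − 0.05·(-0.59, 6.64) = (2.7595, 2.693)
(s₄, t₄) = (2.7595, 2.693) − 0.05·(0.133, 5.253) = (2.75285, 2.43035)
s = 2.75285

2.75285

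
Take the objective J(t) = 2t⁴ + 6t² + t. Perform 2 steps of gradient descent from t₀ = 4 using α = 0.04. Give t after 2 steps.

J′(t) = 8t³ + 12t + 1
t₁ = 4 − 0.04·561 = -18.44
t₂ = -18.44 − 0.04·(-50382.036672) = 1996.84146688

1996.84146688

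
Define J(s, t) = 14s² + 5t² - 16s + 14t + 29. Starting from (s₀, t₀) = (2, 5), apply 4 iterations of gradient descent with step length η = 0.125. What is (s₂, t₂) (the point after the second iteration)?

(9.5, -1)

∇J = (28s - 16, 10t + 14)
(s₁, t₁) = (2, 5) − 0.125·(40, 64) = (-3, -3)
(s₂, t₂) = (-3, -3) − 0.125·(-100, -16) = (9.5, -1)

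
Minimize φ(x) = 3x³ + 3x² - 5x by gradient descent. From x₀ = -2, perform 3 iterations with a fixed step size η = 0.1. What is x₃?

φ′(x) = 9x² + 6x - 5
x₁ = -2 − 0.1·19 = -3.9
x₂ = -3.9 − 0.1·108.49 = -14.749
x₃ = -14.749 − 0.1·1864.303009 = -201.1793009

-201.1793009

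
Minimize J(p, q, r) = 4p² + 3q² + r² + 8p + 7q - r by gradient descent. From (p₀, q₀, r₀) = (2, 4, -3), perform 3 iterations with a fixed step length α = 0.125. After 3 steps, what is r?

-0.9765625

∇J = (8p + 8, 6q + 7, 2r - 1)
(p₁, q₁, r₁) = (2, 4, -3) − 0.125·(24, 31, -7) = (-1, 0.125, -2.125)
(p₂, q₂, r₂) = (-1, 0.125, -2.125) − 0.125·(0, 7.75, -5.25) = (-1, -0.84375, -1.46875)
(p₃, q₃, r₃) = (-1, -0.84375, -1.46875) − 0.125·(0, 1.9375, -3.9375) = (-1, -1.0859375, -0.9765625)
r = -0.9765625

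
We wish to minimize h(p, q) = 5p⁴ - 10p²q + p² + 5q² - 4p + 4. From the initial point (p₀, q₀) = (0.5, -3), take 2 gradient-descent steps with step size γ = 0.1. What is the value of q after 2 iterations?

∇h = (20p³ - 20pq + 2p - 4, -10p² + 10q)
(p₁, q₁) = (0.5, -3) − 0.1·(29.5, -32.5) = (-2.45, 0.25)
(p₂, q₂) = (-2.45, 0.25) − 0.1·(-290.7725, -57.525) = (26.62725, 6.0025)
q = 6.0025

6.0025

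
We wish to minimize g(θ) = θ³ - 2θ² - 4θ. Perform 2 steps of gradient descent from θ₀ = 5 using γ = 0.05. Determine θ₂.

g′(θ) = 3θ² - 4θ - 4
Step 1: g′(5) = 51; θ₁ = 5 − 0.05·51 = 2.45
Step 2: g′(2.45) = 4.2075; θ₂ = 2.45 − 0.05·4.2075 = 2.239625

2.239625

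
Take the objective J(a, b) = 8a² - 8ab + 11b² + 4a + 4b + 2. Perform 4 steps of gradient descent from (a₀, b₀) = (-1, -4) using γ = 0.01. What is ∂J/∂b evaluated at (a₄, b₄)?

∇J = (16a - 8b + 4, -8a + 22b + 4)
Step 1: at (-1, -4), ∇J = (20, -76) → (-1, -4) − 0.01·(20, -76) = (-1.2, -3.24)
Step 2: at (-1.2, -3.24), ∇J = (10.72, -57.68) → (-1.2, -3.24) − 0.01·(10.72, -57.68) = (-1.3072, -2.6632)
Step 3: at (-1.3072, -2.6632), ∇J = (4.3904, -44.1328) → (-1.3072, -2.6632) − 0.01·(4.3904, -44.1328) = (-1.351104, -2.221872)
Step 4: at (-1.351104, -2.221872), ∇J = (0.157312, -34.072352) → (-1.351104, -2.221872) − 0.01·(0.157312, -34.072352) = (-1.35267712, -1.88114848)
∂J/∂b at (-1.35267712, -1.88114848) = -26.5638496

-26.5638496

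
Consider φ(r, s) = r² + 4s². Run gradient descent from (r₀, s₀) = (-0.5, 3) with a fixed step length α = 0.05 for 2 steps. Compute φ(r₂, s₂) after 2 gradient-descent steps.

∇φ = (2r, 8s)
(r₁, s₁) = (-0.5, 3) − 0.05·(-1, 24) = (-0.45, 1.8)
(r₂, s₂) = (-0.45, 1.8) − 0.05·(-0.9, 14.4) = (-0.405, 1.08)
φ(-0.405, 1.08) = 4.829625

4.829625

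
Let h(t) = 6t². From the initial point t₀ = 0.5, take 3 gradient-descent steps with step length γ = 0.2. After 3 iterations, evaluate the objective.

11.294304

h′(t) = 12t
t₁ = 0.5 − 0.2·6 = -0.7
t₂ = -0.7 − 0.2·(-8.4) = 0.98
t₃ = 0.98 − 0.2·11.76 = -1.372
h(-1.372) = 11.294304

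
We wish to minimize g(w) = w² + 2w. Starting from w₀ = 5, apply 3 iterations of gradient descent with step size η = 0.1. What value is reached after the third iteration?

g′(w) = 2w + 2
w₁ = 5 − 0.1·12 = 3.8
w₂ = 3.8 − 0.1·9.6 = 2.84
w₃ = 2.84 − 0.1·7.68 = 2.072

2.072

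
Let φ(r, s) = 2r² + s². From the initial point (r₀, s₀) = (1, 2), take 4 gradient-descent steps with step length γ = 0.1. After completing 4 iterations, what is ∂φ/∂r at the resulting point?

∇φ = (4r, 2s)
Step 1: at (1, 2), ∇φ = (4, 4) → (1, 2) − 0.1·(4, 4) = (0.6, 1.6)
Step 2: at (0.6, 1.6), ∇φ = (2.4, 3.2) → (0.6, 1.6) − 0.1·(2.4, 3.2) = (0.36, 1.28)
Step 3: at (0.36, 1.28), ∇φ = (1.44, 2.56) → (0.36, 1.28) − 0.1·(1.44, 2.56) = (0.216, 1.024)
Step 4: at (0.216, 1.024), ∇φ = (0.864, 2.048) → (0.216, 1.024) − 0.1·(0.864, 2.048) = (0.1296, 0.8192)
∂φ/∂r at (0.1296, 0.8192) = 0.5184

0.5184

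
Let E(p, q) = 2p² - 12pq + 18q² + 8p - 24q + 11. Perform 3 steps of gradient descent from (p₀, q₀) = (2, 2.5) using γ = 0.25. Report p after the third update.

∇E = (4p - 12q + 8, -12p + 36q - 24)
(p₁, q₁) = (2, 2.5) − 0.25·(-14, 42) = (5.5, -8)
(p₂, q₂) = (5.5, -8) − 0.25·(126, -378) = (-26, 86.5)
(p₃, q₃) = (-26, 86.5) − 0.25·(-1134, 3402) = (257.5, -764)
p = 257.5

257.5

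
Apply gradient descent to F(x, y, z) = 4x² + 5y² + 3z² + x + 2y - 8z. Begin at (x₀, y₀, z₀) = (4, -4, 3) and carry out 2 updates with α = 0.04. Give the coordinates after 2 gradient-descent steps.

∇F = (8x + 1, 10y + 2, 6z - 8)
Step 1: at (4, -4, 3), ∇F = (33, -38, 10) → (4, -4, 3) − 0.04·(33, -38, 10) = (2.68, -2.48, 2.6)
Step 2: at (2.68, -2.48, 2.6), ∇F = (22.44, -22.8, 7.6) → (2.68, -2.48, 2.6) − 0.04·(22.44, -22.8, 7.6) = (1.7824, -1.568, 2.296)

(1.7824, -1.568, 2.296)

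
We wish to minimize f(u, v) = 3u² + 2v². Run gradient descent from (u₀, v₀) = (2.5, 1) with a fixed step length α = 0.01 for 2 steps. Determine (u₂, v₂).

(2.209, 0.9216)

∇f = (6u, 4v)
(u₁, v₁) = (2.5, 1) − 0.01·(15, 4) = (2.35, 0.96)
(u₂, v₂) = (2.35, 0.96) − 0.01·(14.1, 3.84) = (2.209, 0.9216)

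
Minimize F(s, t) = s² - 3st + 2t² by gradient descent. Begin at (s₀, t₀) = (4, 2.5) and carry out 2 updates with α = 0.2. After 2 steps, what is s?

4.08

∇F = (2s - 3t, -3s + 4t)
Step 1: at (4, 2.5), ∇F = (0.5, -2) → (4, 2.5) − 0.2·(0.5, -2) = (3.9, 2.9)
Step 2: at (3.9, 2.9), ∇F = (-0.9, -0.1) → (3.9, 2.9) − 0.2·(-0.9, -0.1) = (4.08, 2.92)
s = 4.08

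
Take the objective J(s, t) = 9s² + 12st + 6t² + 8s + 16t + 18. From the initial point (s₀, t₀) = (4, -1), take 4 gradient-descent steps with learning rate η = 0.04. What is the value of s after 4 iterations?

∇J = (18s + 12t + 8, 12s + 12t + 16)
(s₁, t₁) = (4, -1) − 0.04·(68, 52) = (1.28, -3.08)
(s₂, t₂) = (1.28, -3.08) − 0.04·(-5.92, -5.6) = (1.5168, -2.856)
(s₃, t₃) = (1.5168, -2.856) − 0.04·(1.0304, -0.0704) = (1.475584, -2.853184)
(s₄, t₄) = (1.475584, -2.853184) − 0.04·(0.322304, -0.5312) = (1.46269184, -2.831936)
s = 1.46269184

1.46269184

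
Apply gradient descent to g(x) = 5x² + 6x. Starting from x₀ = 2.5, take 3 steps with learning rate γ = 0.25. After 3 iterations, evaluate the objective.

g′(x) = 10x + 6
x₁ = 2.5 − 0.25·31 = -5.25
x₂ = -5.25 − 0.25·(-46.5) = 6.375
x₃ = 6.375 − 0.25·69.75 = -11.0625
g(-11.0625) = 545.51953125

545.51953125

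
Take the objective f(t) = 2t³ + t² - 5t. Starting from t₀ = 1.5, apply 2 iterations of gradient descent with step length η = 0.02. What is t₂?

f′(t) = 6t² + 2t - 5
Step 1: f′(1.5) = 11.5; t₁ = 1.5 − 0.02·11.5 = 1.27
Step 2: f′(1.27) = 7.2174; t₂ = 1.27 − 0.02·7.2174 = 1.125652

1.125652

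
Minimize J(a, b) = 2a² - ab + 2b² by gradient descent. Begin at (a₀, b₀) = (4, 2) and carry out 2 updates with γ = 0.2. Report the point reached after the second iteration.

(0.48, 0.48)

∇J = (4a - b, -a + 4b)
(a₁, b₁) = (4, 2) − 0.2·(14, 4) = (1.2, 1.2)
(a₂, b₂) = (1.2, 1.2) − 0.2·(3.6, 3.6) = (0.48, 0.48)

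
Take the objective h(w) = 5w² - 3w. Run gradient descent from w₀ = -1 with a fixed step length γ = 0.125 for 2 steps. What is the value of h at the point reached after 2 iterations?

-0.4169921875

h′(w) = 10w - 3
w₁ = -1 − 0.125·(-13) = 0.625
w₂ = 0.625 − 0.125·3.25 = 0.21875
h(0.21875) = -0.4169921875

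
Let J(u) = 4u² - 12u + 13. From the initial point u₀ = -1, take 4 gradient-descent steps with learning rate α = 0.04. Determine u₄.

0.9654656

J′(u) = 8u - 12
Step 1: J′(-1) = -20; u₁ = -1 − 0.04·(-20) = -0.2
Step 2: J′(-0.2) = -13.6; u₂ = -0.2 − 0.04·(-13.6) = 0.344
Step 3: J′(0.344) = -9.248; u₃ = 0.344 − 0.04·(-9.248) = 0.71392
Step 4: J′(0.71392) = -6.28864; u₄ = 0.71392 − 0.04·(-6.28864) = 0.9654656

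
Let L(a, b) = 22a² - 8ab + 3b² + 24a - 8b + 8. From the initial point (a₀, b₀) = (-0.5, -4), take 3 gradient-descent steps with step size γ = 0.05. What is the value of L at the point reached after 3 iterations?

∇L = (44a - 8b + 24, -8a + 6b - 8)
(a₁, b₁) = (-0.5, -4) − 0.05·(34, -28) = (-2.2, -2.6)
(a₂, b₂) = (-2.2, -2.6) − 0.05·(-52, -6) = (0.4, -2.3)
(a₃, b₃) = (0.4, -2.3) − 0.05·(60, -25) = (-2.6, -1.05)
L(-2.6, -1.05) = 84.1875

84.1875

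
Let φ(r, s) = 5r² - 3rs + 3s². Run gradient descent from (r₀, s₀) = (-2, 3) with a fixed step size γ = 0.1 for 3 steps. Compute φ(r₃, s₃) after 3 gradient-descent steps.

∇φ = (10r - 3s, -3r + 6s)
Step 1: at (-2, 3), ∇φ = (-29, 24) → (-2, 3) − 0.1·(-29, 24) = (0.9, 0.6)
Step 2: at (0.9, 0.6), ∇φ = (7.2, 0.9) → (0.9, 0.6) − 0.1·(7.2, 0.9) = (0.18, 0.51)
Step 3: at (0.18, 0.51), ∇φ = (0.27, 2.52) → (0.18, 0.51) − 0.1·(0.27, 2.52) = (0.153, 0.258)
φ(0.153, 0.258) = 0.198315

0.198315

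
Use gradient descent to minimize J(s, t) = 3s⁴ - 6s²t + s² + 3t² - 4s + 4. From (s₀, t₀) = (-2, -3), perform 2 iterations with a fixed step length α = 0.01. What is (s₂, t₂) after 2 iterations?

(-0.11923712, -2.421744)

∇J = (12s³ - 12st + 2s - 4, -6s² + 6t)
(s₁, t₁) = (-2, -3) − 0.01·(-176, -42) = (-0.24, -2.58)
(s₂, t₂) = (-0.24, -2.58) − 0.01·(-12.076288, -15.8256) = (-0.11923712, -2.421744)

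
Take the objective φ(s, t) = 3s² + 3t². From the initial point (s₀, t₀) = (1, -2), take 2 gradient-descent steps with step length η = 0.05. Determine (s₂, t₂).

∇φ = (6s, 6t)
(s₁, t₁) = (1, -2) − 0.05·(6, -12) = (0.7, -1.4)
(s₂, t₂) = (0.7, -1.4) − 0.05·(4.2, -8.4) = (0.49, -0.98)

(0.49, -0.98)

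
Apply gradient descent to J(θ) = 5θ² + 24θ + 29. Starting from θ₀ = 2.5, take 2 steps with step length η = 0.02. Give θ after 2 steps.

J′(θ) = 10θ + 24
Step 1: J′(2.5) = 49; θ₁ = 2.5 − 0.02·49 = 1.52
Step 2: J′(1.52) = 39.2; θ₂ = 1.52 − 0.02·39.2 = 0.736

0.736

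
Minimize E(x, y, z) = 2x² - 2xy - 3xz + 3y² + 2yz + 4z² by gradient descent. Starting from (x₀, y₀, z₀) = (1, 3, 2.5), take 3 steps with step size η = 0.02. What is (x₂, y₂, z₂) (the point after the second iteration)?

∇E = (4x - 2y - 3z, -2x + 6y + 2z, -3x + 2y + 8z)
(x₁, y₁, z₁) = (1, 3, 2.5) − 0.02·(-9.5, 21, 23) = (1.19, 2.58, 2.04)
(x₂, y₂, z₂) = (1.19, 2.58, 2.04) − 0.02·(-6.52, 17.18, 17.91) = (1.3204, 2.2364, 1.6818)

(1.3204, 2.2364, 1.6818)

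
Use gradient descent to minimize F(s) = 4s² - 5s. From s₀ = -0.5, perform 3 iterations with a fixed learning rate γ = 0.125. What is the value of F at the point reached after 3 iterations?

F′(s) = 8s - 5
s₁ = -0.5 − 0.125·(-9) = 0.625
s₂ = 0.625 − 0.125·0 = 0.625
s₃ = 0.625 − 0.125·0 = 0.625
F(0.625) = -1.5625

-1.5625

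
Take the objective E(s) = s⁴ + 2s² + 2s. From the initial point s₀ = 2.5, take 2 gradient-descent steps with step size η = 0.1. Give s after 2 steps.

45.34495

E′(s) = 4s³ + 4s + 2
Step 1: E′(2.5) = 74.5; s₁ = 2.5 − 0.1·74.5 = -4.95
Step 2: E′(-4.95) = -502.9495; s₂ = -4.95 − 0.1·(-502.9495) = 45.34495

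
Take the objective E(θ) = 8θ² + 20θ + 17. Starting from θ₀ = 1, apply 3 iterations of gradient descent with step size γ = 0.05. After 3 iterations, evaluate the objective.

4.502592

E′(θ) = 16θ + 20
Step 1: E′(1) = 36; θ₁ = 1 − 0.05·36 = -0.8
Step 2: E′(-0.8) = 7.2; θ₂ = -0.8 − 0.05·7.2 = -1.16
Step 3: E′(-1.16) = 1.44; θ₃ = -1.16 − 0.05·1.44 = -1.232
E(-1.232) = 4.502592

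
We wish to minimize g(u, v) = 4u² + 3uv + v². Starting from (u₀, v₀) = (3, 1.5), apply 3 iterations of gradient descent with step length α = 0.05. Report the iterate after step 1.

∇g = (8u + 3v, 3u + 2v)
(u₁, v₁) = (3, 1.5) − 0.05·(28.5, 12) = (1.575, 0.9)

(1.575, 0.9)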